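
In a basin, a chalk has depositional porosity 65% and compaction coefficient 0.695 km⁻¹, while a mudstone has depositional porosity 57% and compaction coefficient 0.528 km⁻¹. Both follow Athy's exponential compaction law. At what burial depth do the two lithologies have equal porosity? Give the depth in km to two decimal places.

0.79 km

Set φ₀ₐ e^(−kₐd) = φ₀ᵦ e^(−kᵦd) ⇒ ln(φ₀ₐ/φ₀ᵦ) = (kₐ − kᵦ)·d
d = ln(0.65/0.57) / (0.695 − 0.528) = 0.1313 / 0.167 = 0.786 km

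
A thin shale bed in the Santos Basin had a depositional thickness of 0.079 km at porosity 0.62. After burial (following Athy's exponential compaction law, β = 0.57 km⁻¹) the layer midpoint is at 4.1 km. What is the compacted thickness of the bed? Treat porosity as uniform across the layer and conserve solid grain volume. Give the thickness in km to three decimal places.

Porosity at 4.1 km: φ = 0.62·exp(−0.57×4.1) = 0.0599
Solid-volume conservation: h(1−φ) = h₀(1−φ₀) ⇒ h = h₀·(1−φ₀)/(1−φ)
h = 0.079 × (1 − 0.62)/(1 − 0.0599) = 0.079 × 0.4042 = 0.0319 km

0.032 km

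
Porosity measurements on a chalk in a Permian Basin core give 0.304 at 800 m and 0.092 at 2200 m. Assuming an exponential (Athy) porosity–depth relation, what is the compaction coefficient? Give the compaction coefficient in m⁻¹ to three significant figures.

Working in km (1 km = 1000 m; c in km⁻¹ = c in m⁻¹ × 1000):
Athy: n(Z) = n₀ e^(−cZ) ⇒ n₁/n₂ = e^{c(Z₂−Z₁)} ⇒ c = ln(n₁/n₂)/(Z₂−Z₁)
c = ln(0.304/0.092) / (2.2 − 0.8) = ln(3.304) / 1.4 = 1.1952 / 1.4 = 0.8537 km⁻¹

0.000854 m⁻¹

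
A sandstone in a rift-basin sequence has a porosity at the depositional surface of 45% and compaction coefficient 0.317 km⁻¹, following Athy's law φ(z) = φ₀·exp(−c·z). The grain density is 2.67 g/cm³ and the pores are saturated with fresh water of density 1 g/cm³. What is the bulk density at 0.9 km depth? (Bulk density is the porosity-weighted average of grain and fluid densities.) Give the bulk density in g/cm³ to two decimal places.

2.11 g/cm³

Porosity at depth: φ = 0.45·exp(−0.317×0.9) = 0.45×0.7518 = 0.3383
Bulk density: ρ_b = (1−φ)ρ_g + φ·ρ_f = 0.6617×2.67 + 0.3383×1
       = 1.767 + 0.338 = 2.105 g/cm³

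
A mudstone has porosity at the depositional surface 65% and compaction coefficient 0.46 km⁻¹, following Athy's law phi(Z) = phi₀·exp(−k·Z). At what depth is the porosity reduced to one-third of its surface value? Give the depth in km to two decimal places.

2.39 km

phi/phi₀ = 1/3 ⇒ exp(−k·Z) = 1/3 ⇒ Z = ln(3) / k
Z = 1.0986 / 0.46 = 2.388 km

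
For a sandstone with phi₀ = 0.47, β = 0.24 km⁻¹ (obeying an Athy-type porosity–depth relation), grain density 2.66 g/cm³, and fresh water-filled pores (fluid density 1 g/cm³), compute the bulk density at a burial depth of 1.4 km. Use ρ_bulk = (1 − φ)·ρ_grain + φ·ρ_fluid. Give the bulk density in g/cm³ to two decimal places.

Porosity at depth: phi = 0.47·exp(−0.24×1.4) = 0.47×0.7146 = 0.3359
Bulk density: ρ_b = (1−phi)ρ_g + phi·ρ_f = 0.6641×2.66 + 0.3359×1
       = 1.767 + 0.336 = 2.102 g/cm³

2.10 g/cm³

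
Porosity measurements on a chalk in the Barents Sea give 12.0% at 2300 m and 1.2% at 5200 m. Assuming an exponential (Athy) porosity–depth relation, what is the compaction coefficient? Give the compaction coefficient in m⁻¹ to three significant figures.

Working in km (1 km = 1000 m; β in km⁻¹ = β in m⁻¹ × 1000):
Athy: φ(d) = φ₀ e^(−βd) ⇒ φ₁/φ₂ = e^{β(d₂−d₁)} ⇒ β = ln(φ₁/φ₂)/(d₂−d₁)
β = ln(0.12/0.012) / (5.2 − 2.3) = ln(10) / 2.9 = 2.3026 / 2.9 = 0.794 km⁻¹

0.000794 m⁻¹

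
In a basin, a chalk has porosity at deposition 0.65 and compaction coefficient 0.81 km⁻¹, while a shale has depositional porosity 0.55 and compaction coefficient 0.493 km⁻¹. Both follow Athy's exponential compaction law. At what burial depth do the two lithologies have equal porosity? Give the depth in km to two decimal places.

Set φ₀ₐ e^(−cₐz) = φ₀ᵦ e^(−cᵦz) ⇒ ln(φ₀ₐ/φ₀ᵦ) = (cₐ − cᵦ)·z
z = ln(0.65/0.55) / (0.81 − 0.493) = 0.1671 / 0.317 = 0.527 km

0.53 km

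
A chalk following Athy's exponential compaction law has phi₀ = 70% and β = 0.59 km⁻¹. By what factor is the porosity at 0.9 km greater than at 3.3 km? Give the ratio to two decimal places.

4.12

phi(z₁)/phi(z₂) = e^(−β·z₁)/e^(−β·z₂) = e^{β(z₂−z₁)}
= exp(0.59 × 2.4) = exp(1.416) = 4.1206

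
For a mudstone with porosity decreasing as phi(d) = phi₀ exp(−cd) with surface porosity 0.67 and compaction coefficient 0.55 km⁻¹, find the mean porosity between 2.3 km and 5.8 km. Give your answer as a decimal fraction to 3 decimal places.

0.084

⟨phi⟩ = (1/(d₂−d₁)) ∫ phi₀ e^(−cd) dd = phi₀·(e^(−c·d₁) − e^(−c·d₂)) / (c·(d₂−d₁))
e^(−0.55×2.3) = 0.2822; e^(−0.55×5.8) = 0.0412
⟨phi⟩ = 0.67 × (0.2822 − 0.0412) / (0.55 × 3.5) = 0.67 × 0.1252 = 0.0839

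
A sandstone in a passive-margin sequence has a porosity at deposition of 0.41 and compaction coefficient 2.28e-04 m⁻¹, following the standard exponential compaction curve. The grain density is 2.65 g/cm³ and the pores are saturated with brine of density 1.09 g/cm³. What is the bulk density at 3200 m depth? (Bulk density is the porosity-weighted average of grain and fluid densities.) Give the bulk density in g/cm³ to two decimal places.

Working in km (1 km = 1000 m; c in km⁻¹ = c in m⁻¹ × 1000):
Porosity at depth: phi = 0.41·exp(−0.228×3.2) = 0.41×0.4821 = 0.1977
Bulk density: ρ_b = (1−phi)ρ_g + phi·ρ_f = 0.8023×2.65 + 0.1977×1.09
       = 2.126 + 0.215 = 2.342 g/cm³

2.34 g/cm³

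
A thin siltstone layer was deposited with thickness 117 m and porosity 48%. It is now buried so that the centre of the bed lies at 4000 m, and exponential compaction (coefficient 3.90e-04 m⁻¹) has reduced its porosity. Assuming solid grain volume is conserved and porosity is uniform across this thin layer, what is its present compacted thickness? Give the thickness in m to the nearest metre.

68 m

Working in km (1 km = 1000 m; k in km⁻¹ = k in m⁻¹ × 1000):
Porosity at 4 km: φ = 0.48·exp(−0.39×4) = 0.1009
Solid-volume conservation: h(1−φ) = h₀(1−φ₀) ⇒ h = h₀·(1−φ₀)/(1−φ)
h = 0.117 × (1 − 0.48)/(1 − 0.1009) = 0.117 × 0.5783 = 0.0677 km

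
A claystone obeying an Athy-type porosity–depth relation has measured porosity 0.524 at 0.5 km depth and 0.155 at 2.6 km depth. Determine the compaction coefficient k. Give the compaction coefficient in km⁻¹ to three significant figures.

Athy: n(Z) = n₀ e^(−kZ) ⇒ n₁/n₂ = e^{k(Z₂−Z₁)} ⇒ k = ln(n₁/n₂)/(Z₂−Z₁)
k = ln(0.524/0.155) / (2.6 − 0.5) = ln(3.381) / 2.1 = 1.2181 / 2.1 = 0.58 km⁻¹

0.580 km⁻¹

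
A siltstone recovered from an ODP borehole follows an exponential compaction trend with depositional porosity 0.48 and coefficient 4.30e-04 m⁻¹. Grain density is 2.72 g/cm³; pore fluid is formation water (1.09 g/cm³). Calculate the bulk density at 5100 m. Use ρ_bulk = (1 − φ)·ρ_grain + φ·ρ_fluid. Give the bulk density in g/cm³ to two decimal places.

2.63 g/cm³

Working in km (1 km = 1000 m; β in km⁻¹ = β in m⁻¹ × 1000):
Porosity at depth: φ = 0.48·exp(−0.43×5.1) = 0.48×0.1116 = 0.0536
Bulk density: ρ_b = (1−φ)ρ_g + φ·ρ_f = 0.9464×2.72 + 0.0536×1.09
       = 2.574 + 0.058 = 2.633 g/cm³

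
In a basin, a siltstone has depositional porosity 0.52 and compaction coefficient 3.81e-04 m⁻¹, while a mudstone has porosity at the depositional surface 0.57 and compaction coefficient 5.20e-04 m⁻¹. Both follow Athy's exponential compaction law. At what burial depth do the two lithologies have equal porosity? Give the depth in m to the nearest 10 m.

660 m

Working in km (1 km = 1000 m; c in km⁻¹ = c in m⁻¹ × 1000):
Set phi₀ₐ e^(−cₐz) = phi₀ᵦ e^(−cᵦz) ⇒ ln(phi₀ₐ/phi₀ᵦ) = (cₐ − cᵦ)·z
z = ln(0.52/0.57) / (0.381 − 0.52) = -0.0918 / -0.139 = 0.660 km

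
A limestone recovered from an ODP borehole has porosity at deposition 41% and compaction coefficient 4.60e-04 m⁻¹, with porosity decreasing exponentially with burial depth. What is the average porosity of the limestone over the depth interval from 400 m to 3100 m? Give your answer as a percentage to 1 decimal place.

19.5%

Working in km (1 km = 1000 m; k in km⁻¹ = k in m⁻¹ × 1000):
⟨phi⟩ = (1/(d₂−d₁)) ∫ phi₀ e^(−kd) dd = phi₀·(e^(−k·d₁) − e^(−k·d₂)) / (k·(d₂−d₁))
e^(−0.46×0.4) = 0.8319; e^(−0.46×3.1) = 0.2403
⟨phi⟩ = 0.41 × (0.8319 − 0.2403) / (0.46 × 2.7) = 0.41 × 0.4764 = 0.1953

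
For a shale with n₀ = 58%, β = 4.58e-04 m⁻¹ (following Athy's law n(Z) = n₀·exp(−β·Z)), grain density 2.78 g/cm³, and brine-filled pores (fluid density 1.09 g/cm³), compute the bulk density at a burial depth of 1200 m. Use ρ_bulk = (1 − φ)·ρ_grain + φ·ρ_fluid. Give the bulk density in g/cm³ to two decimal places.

Working in km (1 km = 1000 m; β in km⁻¹ = β in m⁻¹ × 1000):
Porosity at depth: n = 0.58·exp(−0.458×1.2) = 0.58×0.5772 = 0.3348
Bulk density: ρ_b = (1−n)ρ_g + n·ρ_f = 0.6652×2.78 + 0.3348×1.09
       = 1.849 + 0.365 = 2.214 g/cm³

2.21 g/cm³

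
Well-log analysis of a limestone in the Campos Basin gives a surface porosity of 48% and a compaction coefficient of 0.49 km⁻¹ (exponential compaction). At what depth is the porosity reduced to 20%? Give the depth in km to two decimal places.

1.79 km

Invert Athy's law: d = ln(phi₀/phi) / β
d = ln(0.48/0.2) / 0.49 = ln(2.4) / 0.49 = 0.8755 / 0.49 = 1.787 km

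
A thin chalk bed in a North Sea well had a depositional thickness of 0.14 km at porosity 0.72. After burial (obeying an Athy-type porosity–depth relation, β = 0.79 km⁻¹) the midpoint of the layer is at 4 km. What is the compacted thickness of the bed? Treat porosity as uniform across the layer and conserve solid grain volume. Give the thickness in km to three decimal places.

Porosity at 4 km: phi = 0.72·exp(−0.79×4) = 0.0305
Solid-volume conservation: h(1−phi) = h₀(1−phi₀) ⇒ h = h₀·(1−phi₀)/(1−phi)
h = 0.14 × (1 − 0.72)/(1 − 0.0305) = 0.14 × 0.2888 = 0.0404 km

0.040 km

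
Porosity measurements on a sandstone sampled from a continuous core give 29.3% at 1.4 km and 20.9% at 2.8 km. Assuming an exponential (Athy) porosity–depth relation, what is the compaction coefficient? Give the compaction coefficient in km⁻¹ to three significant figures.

Athy: phi(z) = phi₀ e^(−kz) ⇒ phi₁/phi₂ = e^{k(z₂−z₁)} ⇒ k = ln(phi₁/phi₂)/(z₂−z₁)
k = ln(0.293/0.209) / (2.8 − 1.4) = ln(1.402) / 1.4 = 0.3378 / 1.4 = 0.2413 km⁻¹

0.241 km⁻¹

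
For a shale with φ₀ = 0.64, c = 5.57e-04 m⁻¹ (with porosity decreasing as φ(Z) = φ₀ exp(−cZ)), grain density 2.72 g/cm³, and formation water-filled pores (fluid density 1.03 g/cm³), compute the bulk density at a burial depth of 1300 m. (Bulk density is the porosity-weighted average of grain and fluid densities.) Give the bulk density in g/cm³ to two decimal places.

Working in km (1 km = 1000 m; c in km⁻¹ = c in m⁻¹ × 1000):
Porosity at depth: φ = 0.64·exp(−0.557×1.3) = 0.64×0.4848 = 0.3102
Bulk density: ρ_b = (1−φ)ρ_g + φ·ρ_f = 0.6898×2.72 + 0.3102×1.03
       = 1.876 + 0.320 = 2.196 g/cm³

2.20 g/cm³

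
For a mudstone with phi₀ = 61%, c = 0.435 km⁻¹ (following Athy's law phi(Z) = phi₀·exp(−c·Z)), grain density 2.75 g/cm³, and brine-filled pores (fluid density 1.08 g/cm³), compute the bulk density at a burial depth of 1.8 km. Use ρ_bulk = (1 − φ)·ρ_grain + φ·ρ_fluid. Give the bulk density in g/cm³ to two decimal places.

Porosity at depth: phi = 0.61·exp(−0.435×1.8) = 0.61×0.4570 = 0.2788
Bulk density: ρ_b = (1−phi)ρ_g + phi·ρ_f = 0.7212×2.75 + 0.2788×1.08
       = 1.983 + 0.301 = 2.284 g/cm³

2.28 g/cm³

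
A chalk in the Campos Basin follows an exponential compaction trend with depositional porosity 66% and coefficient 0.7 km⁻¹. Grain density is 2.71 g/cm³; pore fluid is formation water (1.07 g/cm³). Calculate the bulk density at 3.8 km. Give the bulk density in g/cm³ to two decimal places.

2.63 g/cm³

Porosity at depth: phi = 0.66·exp(−0.7×3.8) = 0.66×0.0699 = 0.0462
Bulk density: ρ_b = (1−phi)ρ_g + phi·ρ_f = 0.9538×2.71 + 0.0462×1.07
       = 2.585 + 0.049 = 2.634 g/cm³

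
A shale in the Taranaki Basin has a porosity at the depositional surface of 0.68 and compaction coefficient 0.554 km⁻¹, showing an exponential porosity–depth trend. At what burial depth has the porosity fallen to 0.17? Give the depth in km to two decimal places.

2.50 km

Invert Athy's law: d = ln(n₀/n) / c
d = ln(0.68/0.17) / 0.554 = ln(4) / 0.554 = 1.3863 / 0.554 = 2.502 km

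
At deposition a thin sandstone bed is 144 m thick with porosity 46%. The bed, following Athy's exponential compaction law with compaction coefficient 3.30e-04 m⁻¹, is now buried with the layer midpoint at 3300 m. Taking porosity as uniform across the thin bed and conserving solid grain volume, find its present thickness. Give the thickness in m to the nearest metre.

Working in km (1 km = 1000 m; β in km⁻¹ = β in m⁻¹ × 1000):
Porosity at 3.3 km: n = 0.46·exp(−0.33×3.3) = 0.1548
Solid-volume conservation: h(1−n) = h₀(1−n₀) ⇒ h = h₀·(1−n₀)/(1−n)
h = 0.144 × (1 − 0.46)/(1 − 0.1548) = 0.144 × 0.6389 = 0.0920 km

92 m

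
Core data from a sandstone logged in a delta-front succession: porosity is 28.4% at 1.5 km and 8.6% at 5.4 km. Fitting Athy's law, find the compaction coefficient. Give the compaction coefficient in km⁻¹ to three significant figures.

Athy: phi(z) = phi₀ e^(−kz) ⇒ phi₁/phi₂ = e^{k(z₂−z₁)} ⇒ k = ln(phi₁/phi₂)/(z₂−z₁)
k = ln(0.284/0.086) / (5.4 − 1.5) = ln(3.302) / 3.9 = 1.1946 / 3.9 = 0.3063 km⁻¹

0.306 km⁻¹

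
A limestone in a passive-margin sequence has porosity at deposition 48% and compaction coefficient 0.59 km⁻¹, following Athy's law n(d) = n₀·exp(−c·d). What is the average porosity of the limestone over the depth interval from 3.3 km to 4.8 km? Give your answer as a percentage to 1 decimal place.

⟨n⟩ = (1/(d₂−d₁)) ∫ n₀ e^(−cd) dd = n₀·(e^(−c·d₁) − e^(−c·d₂)) / (c·(d₂−d₁))
e^(−0.59×3.3) = 0.1427; e^(−0.59×4.8) = 0.0589
⟨n⟩ = 0.48 × (0.1427 − 0.0589) / (0.59 × 1.5) = 0.48 × 0.0947 = 0.0455

4.5%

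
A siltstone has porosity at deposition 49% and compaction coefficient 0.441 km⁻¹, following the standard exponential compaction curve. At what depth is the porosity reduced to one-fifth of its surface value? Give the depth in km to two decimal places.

φ/φ₀ = 1/5 ⇒ exp(−k·d) = 1/5 ⇒ d = ln(5) / k
d = 1.6094 / 0.441 = 3.650 km

3.65 km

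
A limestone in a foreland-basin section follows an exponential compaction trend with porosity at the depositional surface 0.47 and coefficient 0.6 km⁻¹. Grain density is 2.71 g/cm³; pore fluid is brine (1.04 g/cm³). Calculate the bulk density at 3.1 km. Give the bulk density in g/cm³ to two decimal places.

2.59 g/cm³

Porosity at depth: phi = 0.47·exp(−0.6×3.1) = 0.47×0.1557 = 0.0732
Bulk density: ρ_b = (1−phi)ρ_g + phi·ρ_f = 0.9268×2.71 + 0.0732×1.04
       = 2.512 + 0.076 = 2.588 g/cm³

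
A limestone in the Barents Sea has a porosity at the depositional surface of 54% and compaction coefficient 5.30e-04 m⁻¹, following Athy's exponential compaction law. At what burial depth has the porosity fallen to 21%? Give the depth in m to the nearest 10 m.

1780 m

Working in km (1 km = 1000 m; β in km⁻¹ = β in m⁻¹ × 1000):
Invert Athy's law: d = ln(n₀/n) / β
d = ln(0.54/0.21) / 0.53 = ln(2.571) / 0.53 = 0.9445 / 0.53 = 1.782 km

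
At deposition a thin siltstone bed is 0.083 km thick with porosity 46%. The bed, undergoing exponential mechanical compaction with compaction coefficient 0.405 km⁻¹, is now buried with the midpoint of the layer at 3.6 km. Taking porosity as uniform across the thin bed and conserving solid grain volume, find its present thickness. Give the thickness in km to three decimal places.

Porosity at 3.6 km: φ = 0.46·exp(−0.405×3.6) = 0.1070
Solid-volume conservation: h(1−φ) = h₀(1−φ₀) ⇒ h = h₀·(1−φ₀)/(1−φ)
h = 0.083 × (1 − 0.46)/(1 − 0.1070) = 0.083 × 0.6047 = 0.0502 km

0.050 km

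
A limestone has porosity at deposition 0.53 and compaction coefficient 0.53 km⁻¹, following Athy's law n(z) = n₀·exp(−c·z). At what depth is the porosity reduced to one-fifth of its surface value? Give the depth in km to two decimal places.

3.04 km

n/n₀ = 1/5 ⇒ exp(−c·z) = 1/5 ⇒ z = ln(5) / c
z = 1.6094 / 0.53 = 3.037 km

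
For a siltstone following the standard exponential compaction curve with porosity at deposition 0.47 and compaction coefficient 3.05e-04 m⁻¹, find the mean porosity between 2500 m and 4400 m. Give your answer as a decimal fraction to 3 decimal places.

0.166

Working in km (1 km = 1000 m; c in km⁻¹ = c in m⁻¹ × 1000):
⟨n⟩ = (1/(Z₂−Z₁)) ∫ n₀ e^(−cZ) dZ = n₀·(e^(−c·Z₁) − e^(−c·Z₂)) / (c·(Z₂−Z₁))
e^(−0.305×2.5) = 0.4665; e^(−0.305×4.4) = 0.2613
⟨n⟩ = 0.47 × (0.4665 − 0.2613) / (0.305 × 1.9) = 0.47 × 0.3541 = 0.1664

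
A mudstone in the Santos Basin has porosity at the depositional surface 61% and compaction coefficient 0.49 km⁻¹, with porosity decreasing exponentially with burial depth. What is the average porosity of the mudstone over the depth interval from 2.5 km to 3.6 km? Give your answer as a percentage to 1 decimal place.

13.9%

⟨φ⟩ = (1/(Z₂−Z₁)) ∫ φ₀ e^(−cZ) dZ = φ₀·(e^(−c·Z₁) − e^(−c·Z₂)) / (c·(Z₂−Z₁))
e^(−0.49×2.5) = 0.2938; e^(−0.49×3.6) = 0.1714
⟨φ⟩ = 0.61 × (0.2938 − 0.1714) / (0.49 × 1.1) = 0.61 × 0.2271 = 0.1385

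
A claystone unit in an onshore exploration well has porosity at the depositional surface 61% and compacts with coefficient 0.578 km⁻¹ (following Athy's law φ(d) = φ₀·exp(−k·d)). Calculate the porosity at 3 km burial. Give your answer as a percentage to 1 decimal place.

10.8%

φ = φ₀·exp(−k·d) = 0.61 × exp(−0.578 × 3) = 0.61 × exp(−1.734)
  = 0.61 × 0.1766 = 0.1077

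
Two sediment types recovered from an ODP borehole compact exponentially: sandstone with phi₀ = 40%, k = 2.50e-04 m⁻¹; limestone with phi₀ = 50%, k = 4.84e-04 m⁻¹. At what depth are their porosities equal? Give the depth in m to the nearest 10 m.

950 m

Working in km (1 km = 1000 m; k in km⁻¹ = k in m⁻¹ × 1000):
Set phi₀ₐ e^(−kₐz) = phi₀ᵦ e^(−kᵦz) ⇒ ln(phi₀ₐ/phi₀ᵦ) = (kₐ − kᵦ)·z
z = ln(0.4/0.5) / (0.25 − 0.484) = -0.2231 / -0.234 = 0.954 km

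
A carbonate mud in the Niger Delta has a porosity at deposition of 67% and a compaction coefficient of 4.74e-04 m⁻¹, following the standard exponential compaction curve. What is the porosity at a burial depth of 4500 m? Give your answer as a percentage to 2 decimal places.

7.94%

Working in km (1 km = 1000 m; c in km⁻¹ = c in m⁻¹ × 1000):
φ = φ₀·exp(−c·Z) = 0.67 × exp(−0.474 × 4.5) = 0.67 × exp(−2.133)
  = 0.67 × 0.1185 = 0.0794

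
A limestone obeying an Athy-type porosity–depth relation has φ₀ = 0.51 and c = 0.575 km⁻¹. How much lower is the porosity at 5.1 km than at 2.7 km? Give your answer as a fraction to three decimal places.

0.081

φ(2.7) = 0.51·e^(−0.575×2.7) = 0.1080
φ(5.1) = 0.51·e^(−0.575×5.1) = 0.0272
Δφ = 0.1080 − 0.0272 = 0.0808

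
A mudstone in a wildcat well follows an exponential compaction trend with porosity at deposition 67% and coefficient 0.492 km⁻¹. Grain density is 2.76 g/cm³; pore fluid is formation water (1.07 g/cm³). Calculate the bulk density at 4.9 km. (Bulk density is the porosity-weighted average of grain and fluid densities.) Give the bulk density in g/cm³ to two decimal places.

2.66 g/cm³

Porosity at depth: n = 0.67·exp(−0.492×4.9) = 0.67×0.0897 = 0.0601
Bulk density: ρ_b = (1−n)ρ_g + n·ρ_f = 0.9399×2.76 + 0.0601×1.07
       = 2.594 + 0.064 = 2.658 g/cm³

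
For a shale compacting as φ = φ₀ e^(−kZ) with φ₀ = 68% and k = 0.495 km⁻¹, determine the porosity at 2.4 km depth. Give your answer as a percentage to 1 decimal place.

20.7%

φ = φ₀·exp(−k·Z) = 0.68 × exp(−0.495 × 2.4) = 0.68 × exp(−1.188)
  = 0.68 × 0.3048 = 0.2073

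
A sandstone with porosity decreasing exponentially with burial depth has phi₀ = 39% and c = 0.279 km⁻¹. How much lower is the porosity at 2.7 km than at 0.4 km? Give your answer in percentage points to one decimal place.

phi(0.4) = 0.39·e^(−0.279×0.4) = 0.3488
phi(2.7) = 0.39·e^(−0.279×2.7) = 0.1836
Δphi = 0.3488 − 0.1836 = 0.1652

16.5 percentage points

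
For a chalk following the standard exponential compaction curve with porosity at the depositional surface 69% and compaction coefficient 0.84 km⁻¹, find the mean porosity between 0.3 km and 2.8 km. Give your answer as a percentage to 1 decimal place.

⟨phi⟩ = (1/(z₂−z₁)) ∫ phi₀ e^(−cz) dz = phi₀·(e^(−c·z₁) − e^(−c·z₂)) / (c·(z₂−z₁))
e^(−0.84×0.3) = 0.7772; e^(−0.84×2.8) = 0.0952
⟨phi⟩ = 0.69 × (0.7772 − 0.0952) / (0.84 × 2.5) = 0.69 × 0.3248 = 0.2241

22.4%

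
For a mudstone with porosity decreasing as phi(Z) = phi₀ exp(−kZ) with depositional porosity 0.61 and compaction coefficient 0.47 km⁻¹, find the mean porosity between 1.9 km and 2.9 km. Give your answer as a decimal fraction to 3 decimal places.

0.199

⟨phi⟩ = (1/(Z₂−Z₁)) ∫ phi₀ e^(−kZ) dZ = phi₀·(e^(−k·Z₁) − e^(−k·Z₂)) / (k·(Z₂−Z₁))
e^(−0.47×1.9) = 0.4094; e^(−0.47×2.9) = 0.2559
⟨phi⟩ = 0.61 × (0.4094 − 0.2559) / (0.47 × 1) = 0.61 × 0.3267 = 0.1993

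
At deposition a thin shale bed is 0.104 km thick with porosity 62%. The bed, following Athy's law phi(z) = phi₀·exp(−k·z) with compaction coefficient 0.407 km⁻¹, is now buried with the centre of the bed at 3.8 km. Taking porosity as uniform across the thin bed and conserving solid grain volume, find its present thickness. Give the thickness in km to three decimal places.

0.046 km

Porosity at 3.8 km: phi = 0.62·exp(−0.407×3.8) = 0.1320
Solid-volume conservation: h(1−phi) = h₀(1−phi₀) ⇒ h = h₀·(1−phi₀)/(1−phi)
h = 0.104 × (1 − 0.62)/(1 − 0.1320) = 0.104 × 0.4378 = 0.0455 km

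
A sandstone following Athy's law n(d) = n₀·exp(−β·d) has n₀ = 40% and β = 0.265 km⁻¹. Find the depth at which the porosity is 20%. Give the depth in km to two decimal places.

Invert Athy's law: d = ln(n₀/n) / β
d = ln(0.4/0.2) / 0.265 = ln(2) / 0.265 = 0.6931 / 0.265 = 2.616 km

2.62 km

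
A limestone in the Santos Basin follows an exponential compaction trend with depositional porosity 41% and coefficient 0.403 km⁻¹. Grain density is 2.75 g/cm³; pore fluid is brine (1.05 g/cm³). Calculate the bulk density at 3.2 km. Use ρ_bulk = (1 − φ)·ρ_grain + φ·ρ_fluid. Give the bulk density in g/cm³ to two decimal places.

2.56 g/cm³

Porosity at depth: phi = 0.41·exp(−0.403×3.2) = 0.41×0.2754 = 0.1129
Bulk density: ρ_b = (1−phi)ρ_g + phi·ρ_f = 0.8871×2.75 + 0.1129×1.05
       = 2.440 + 0.119 = 2.558 g/cm³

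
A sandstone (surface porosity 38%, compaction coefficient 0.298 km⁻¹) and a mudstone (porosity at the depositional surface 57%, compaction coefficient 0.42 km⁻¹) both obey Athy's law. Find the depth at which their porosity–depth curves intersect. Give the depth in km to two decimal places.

Set n₀ₐ e^(−kₐd) = n₀ᵦ e^(−kᵦd) ⇒ ln(n₀ₐ/n₀ᵦ) = (kₐ − kᵦ)·d
d = ln(0.38/0.57) / (0.298 − 0.42) = -0.4055 / -0.122 = 3.323 km

3.32 km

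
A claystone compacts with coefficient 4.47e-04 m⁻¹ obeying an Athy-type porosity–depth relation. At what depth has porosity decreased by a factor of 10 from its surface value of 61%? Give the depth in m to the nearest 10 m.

Working in km (1 km = 1000 m; β in km⁻¹ = β in m⁻¹ × 1000):
phi/phi₀ = 1/10 ⇒ exp(−β·z) = 1/10 ⇒ z = ln(10) / β
z = 2.3026 / 0.447 = 5.151 km

5150 m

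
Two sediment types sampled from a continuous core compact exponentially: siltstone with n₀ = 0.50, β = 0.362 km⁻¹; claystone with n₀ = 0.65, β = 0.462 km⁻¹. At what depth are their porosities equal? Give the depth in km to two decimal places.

2.62 km

Set n₀ₐ e^(−βₐz) = n₀ᵦ e^(−βᵦz) ⇒ ln(n₀ₐ/n₀ᵦ) = (βₐ − βᵦ)·z
z = ln(0.5/0.65) / (0.362 − 0.462) = -0.2624 / -0.1 = 2.624 km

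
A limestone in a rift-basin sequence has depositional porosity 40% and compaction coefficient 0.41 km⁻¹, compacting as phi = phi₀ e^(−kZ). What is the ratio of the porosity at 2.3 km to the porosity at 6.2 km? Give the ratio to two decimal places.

4.95

phi(Z₁)/phi(Z₂) = e^(−k·Z₁)/e^(−k·Z₂) = e^{k(Z₂−Z₁)}
= exp(0.41 × 3.9) = exp(1.599) = 4.9481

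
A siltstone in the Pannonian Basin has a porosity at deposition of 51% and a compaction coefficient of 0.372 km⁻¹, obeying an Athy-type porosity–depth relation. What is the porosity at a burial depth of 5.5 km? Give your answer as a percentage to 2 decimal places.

6.59%

φ = φ₀·exp(−k·Z) = 0.51 × exp(−0.372 × 5.5) = 0.51 × exp(−2.046)
  = 0.51 × 0.1293 = 0.0659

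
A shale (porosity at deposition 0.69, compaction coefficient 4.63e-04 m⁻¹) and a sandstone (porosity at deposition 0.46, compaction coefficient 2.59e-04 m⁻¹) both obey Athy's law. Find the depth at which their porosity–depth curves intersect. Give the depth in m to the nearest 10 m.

Working in km (1 km = 1000 m; c in km⁻¹ = c in m⁻¹ × 1000):
Set phi₀ₐ e^(−cₐd) = phi₀ᵦ e^(−cᵦd) ⇒ ln(phi₀ₐ/phi₀ᵦ) = (cₐ − cᵦ)·d
d = ln(0.69/0.46) / (0.463 − 0.259) = 0.4055 / 0.204 = 1.988 km

1990 m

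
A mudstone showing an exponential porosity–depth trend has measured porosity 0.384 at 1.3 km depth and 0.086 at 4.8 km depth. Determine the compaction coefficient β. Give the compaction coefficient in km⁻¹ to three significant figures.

0.428 km⁻¹

Athy: n(z) = n₀ e^(−βz) ⇒ n₁/n₂ = e^{β(z₂−z₁)} ⇒ β = ln(n₁/n₂)/(z₂−z₁)
β = ln(0.384/0.086) / (4.8 − 1.3) = ln(4.465) / 3.5 = 1.4963 / 3.5 = 0.4275 km⁻¹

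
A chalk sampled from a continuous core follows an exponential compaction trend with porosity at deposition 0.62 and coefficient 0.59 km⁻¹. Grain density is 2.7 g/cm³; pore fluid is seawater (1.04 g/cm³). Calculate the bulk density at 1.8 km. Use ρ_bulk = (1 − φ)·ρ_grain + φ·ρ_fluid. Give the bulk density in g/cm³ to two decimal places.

2.34 g/cm³

Porosity at depth: φ = 0.62·exp(−0.59×1.8) = 0.62×0.3458 = 0.2144
Bulk density: ρ_b = (1−φ)ρ_g + φ·ρ_f = 0.7856×2.7 + 0.2144×1.04
       = 2.121 + 0.223 = 2.344 g/cm³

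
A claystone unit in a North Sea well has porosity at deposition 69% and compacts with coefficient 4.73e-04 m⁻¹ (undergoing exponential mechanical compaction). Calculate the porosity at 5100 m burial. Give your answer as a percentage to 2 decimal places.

6.18%

Working in km (1 km = 1000 m; β in km⁻¹ = β in m⁻¹ × 1000):
φ = φ₀·exp(−β·z) = 0.69 × exp(−0.473 × 5.1) = 0.69 × exp(−2.412)
  = 0.69 × 0.0896 = 0.0618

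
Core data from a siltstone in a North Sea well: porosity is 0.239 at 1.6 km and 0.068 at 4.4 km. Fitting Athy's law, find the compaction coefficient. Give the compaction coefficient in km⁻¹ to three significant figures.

0.449 km⁻¹

Athy: phi(d) = phi₀ e^(−cd) ⇒ phi₁/phi₂ = e^{c(d₂−d₁)} ⇒ c = ln(phi₁/phi₂)/(d₂−d₁)
c = ln(0.239/0.068) / (4.4 − 1.6) = ln(3.515) / 2.8 = 1.2570 / 2.8 = 0.4489 km⁻¹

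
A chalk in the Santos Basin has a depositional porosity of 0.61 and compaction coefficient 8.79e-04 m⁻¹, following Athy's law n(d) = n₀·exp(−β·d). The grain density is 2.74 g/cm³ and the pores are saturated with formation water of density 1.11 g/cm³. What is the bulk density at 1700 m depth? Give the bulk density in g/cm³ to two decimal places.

Working in km (1 km = 1000 m; β in km⁻¹ = β in m⁻¹ × 1000):
Porosity at depth: n = 0.61·exp(−0.879×1.7) = 0.61×0.2244 = 0.1369
Bulk density: ρ_b = (1−n)ρ_g + n·ρ_f = 0.8631×2.74 + 0.1369×1.11
       = 2.365 + 0.152 = 2.517 g/cm³

2.52 g/cm³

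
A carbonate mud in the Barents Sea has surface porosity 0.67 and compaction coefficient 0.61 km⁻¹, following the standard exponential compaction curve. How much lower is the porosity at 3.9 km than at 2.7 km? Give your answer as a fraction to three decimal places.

n(2.7) = 0.67·e^(−0.61×2.7) = 0.1291
n(3.9) = 0.67·e^(−0.61×3.9) = 0.0621
Δn = 0.1291 − 0.0621 = 0.0670

0.067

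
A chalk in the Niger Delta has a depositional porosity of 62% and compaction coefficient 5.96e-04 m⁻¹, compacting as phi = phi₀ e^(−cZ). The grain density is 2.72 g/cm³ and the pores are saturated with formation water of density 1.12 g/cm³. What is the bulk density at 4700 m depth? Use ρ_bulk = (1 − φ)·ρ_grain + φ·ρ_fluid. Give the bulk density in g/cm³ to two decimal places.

Working in km (1 km = 1000 m; c in km⁻¹ = c in m⁻¹ × 1000):
Porosity at depth: phi = 0.62·exp(−0.596×4.7) = 0.62×0.0607 = 0.0377
Bulk density: ρ_b = (1−phi)ρ_g + phi·ρ_f = 0.9623×2.72 + 0.0377×1.12
       = 2.618 + 0.042 = 2.660 g/cm³

2.66 g/cm³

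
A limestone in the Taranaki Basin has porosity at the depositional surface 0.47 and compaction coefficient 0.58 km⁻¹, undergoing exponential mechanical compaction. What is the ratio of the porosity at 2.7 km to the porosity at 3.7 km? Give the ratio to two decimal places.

φ(Z₁)/φ(Z₂) = e^(−β·Z₁)/e^(−β·Z₂) = e^{β(Z₂−Z₁)}
= exp(0.58 × 1) = exp(0.58) = 1.7860

1.79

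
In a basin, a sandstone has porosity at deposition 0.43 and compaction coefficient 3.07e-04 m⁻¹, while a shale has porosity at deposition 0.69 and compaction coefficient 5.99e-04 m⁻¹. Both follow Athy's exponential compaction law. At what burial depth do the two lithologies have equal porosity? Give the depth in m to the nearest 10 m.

Working in km (1 km = 1000 m; β in km⁻¹ = β in m⁻¹ × 1000):
Set φ₀ₐ e^(−βₐz) = φ₀ᵦ e^(−βᵦz) ⇒ ln(φ₀ₐ/φ₀ᵦ) = (βₐ − βᵦ)·z
z = ln(0.43/0.69) / (0.307 − 0.599) = -0.4729 / -0.292 = 1.620 km

1620 m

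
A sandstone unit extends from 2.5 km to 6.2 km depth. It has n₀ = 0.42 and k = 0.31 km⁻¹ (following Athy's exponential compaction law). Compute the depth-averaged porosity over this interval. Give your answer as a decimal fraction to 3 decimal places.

0.115

⟨n⟩ = (1/(Z₂−Z₁)) ∫ n₀ e^(−kZ) dZ = n₀·(e^(−k·Z₁) − e^(−k·Z₂)) / (k·(Z₂−Z₁))
e^(−0.31×2.5) = 0.4607; e^(−0.31×6.2) = 0.1463
⟨n⟩ = 0.42 × (0.4607 − 0.1463) / (0.31 × 3.7) = 0.42 × 0.2741 = 0.1151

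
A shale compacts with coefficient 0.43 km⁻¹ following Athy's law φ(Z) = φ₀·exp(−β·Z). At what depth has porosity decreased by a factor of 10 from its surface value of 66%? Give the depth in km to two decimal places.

φ/φ₀ = 1/10 ⇒ exp(−β·Z) = 1/10 ⇒ Z = ln(10) / β
Z = 2.3026 / 0.43 = 5.355 km

5.35 km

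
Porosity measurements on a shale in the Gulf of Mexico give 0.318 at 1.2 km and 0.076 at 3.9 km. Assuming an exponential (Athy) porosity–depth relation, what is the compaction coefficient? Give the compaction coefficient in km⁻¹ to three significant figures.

Athy: phi(d) = phi₀ e^(−kd) ⇒ phi₁/phi₂ = e^{k(d₂−d₁)} ⇒ k = ln(phi₁/phi₂)/(d₂−d₁)
k = ln(0.318/0.076) / (3.9 − 1.2) = ln(4.184) / 2.7 = 1.4313 / 2.7 = 0.5301 km⁻¹

0.530 km⁻¹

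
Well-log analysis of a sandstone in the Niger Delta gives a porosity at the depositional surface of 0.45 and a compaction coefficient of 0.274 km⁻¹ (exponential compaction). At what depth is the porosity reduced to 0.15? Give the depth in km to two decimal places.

4.01 km

Invert Athy's law: z = ln(phi₀/phi) / k
z = ln(0.45/0.15) / 0.274 = ln(3) / 0.274 = 1.0986 / 0.274 = 4.010 km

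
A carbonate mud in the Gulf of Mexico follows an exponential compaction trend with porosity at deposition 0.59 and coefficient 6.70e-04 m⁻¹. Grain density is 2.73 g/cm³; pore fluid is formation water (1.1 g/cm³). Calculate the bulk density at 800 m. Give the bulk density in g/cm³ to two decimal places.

Working in km (1 km = 1000 m; c in km⁻¹ = c in m⁻¹ × 1000):
Porosity at depth: φ = 0.59·exp(−0.67×0.8) = 0.59×0.5851 = 0.3452
Bulk density: ρ_b = (1−φ)ρ_g + φ·ρ_f = 0.6548×2.73 + 0.3452×1.1
       = 1.788 + 0.380 = 2.167 g/cm³

2.17 g/cm³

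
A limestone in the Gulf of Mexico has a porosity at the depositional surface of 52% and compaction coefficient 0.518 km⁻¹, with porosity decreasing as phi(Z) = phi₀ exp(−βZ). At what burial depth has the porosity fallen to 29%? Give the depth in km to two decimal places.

1.13 km

Invert Athy's law: Z = ln(phi₀/phi) / β
Z = ln(0.52/0.29) / 0.518 = ln(1.793) / 0.518 = 0.5839 / 0.518 = 1.127 km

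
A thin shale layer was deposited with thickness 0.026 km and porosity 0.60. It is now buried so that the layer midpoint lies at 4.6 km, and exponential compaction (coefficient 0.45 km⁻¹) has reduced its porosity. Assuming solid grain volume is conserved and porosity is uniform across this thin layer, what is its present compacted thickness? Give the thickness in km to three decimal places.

0.011 km

Porosity at 4.6 km: φ = 0.6·exp(−0.45×4.6) = 0.0757
Solid-volume conservation: h(1−φ) = h₀(1−φ₀) ⇒ h = h₀·(1−φ₀)/(1−φ)
h = 0.026 × (1 − 0.6)/(1 − 0.0757) = 0.026 × 0.4328 = 0.0113 km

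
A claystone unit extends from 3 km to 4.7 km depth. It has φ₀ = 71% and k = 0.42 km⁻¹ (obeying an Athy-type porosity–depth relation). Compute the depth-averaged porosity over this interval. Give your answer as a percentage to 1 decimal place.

⟨φ⟩ = (1/(z₂−z₁)) ∫ φ₀ e^(−kz) dz = φ₀·(e^(−k·z₁) − e^(−k·z₂)) / (k·(z₂−z₁))
e^(−0.42×3) = 0.2837; e^(−0.42×4.7) = 0.1389
⟨φ⟩ = 0.71 × (0.2837 − 0.1389) / (0.42 × 1.7) = 0.71 × 0.2027 = 0.1439

14.4%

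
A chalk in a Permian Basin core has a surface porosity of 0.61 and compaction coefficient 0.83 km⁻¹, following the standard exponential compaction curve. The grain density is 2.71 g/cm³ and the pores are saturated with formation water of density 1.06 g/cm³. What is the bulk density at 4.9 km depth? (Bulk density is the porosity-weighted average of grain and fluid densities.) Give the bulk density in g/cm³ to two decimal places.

Porosity at depth: phi = 0.61·exp(−0.83×4.9) = 0.61×0.0171 = 0.0104
Bulk density: ρ_b = (1−phi)ρ_g + phi·ρ_f = 0.9896×2.71 + 0.0104×1.06
       = 2.682 + 0.011 = 2.693 g/cm³

2.69 g/cm³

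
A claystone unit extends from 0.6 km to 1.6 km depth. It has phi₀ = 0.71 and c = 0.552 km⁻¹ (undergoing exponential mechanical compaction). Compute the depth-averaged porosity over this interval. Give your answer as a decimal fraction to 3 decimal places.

0.392

⟨phi⟩ = (1/(z₂−z₁)) ∫ phi₀ e^(−cz) dz = phi₀·(e^(−c·z₁) − e^(−c·z₂)) / (c·(z₂−z₁))
e^(−0.552×0.6) = 0.7181; e^(−0.552×1.6) = 0.4135
⟨phi⟩ = 0.71 × (0.7181 − 0.4135) / (0.552 × 1) = 0.71 × 0.5518 = 0.3918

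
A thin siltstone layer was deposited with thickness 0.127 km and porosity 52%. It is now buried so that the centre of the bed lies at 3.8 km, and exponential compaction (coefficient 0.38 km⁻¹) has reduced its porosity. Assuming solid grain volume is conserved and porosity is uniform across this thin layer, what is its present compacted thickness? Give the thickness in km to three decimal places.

0.069 km

Porosity at 3.8 km: phi = 0.52·exp(−0.38×3.8) = 0.1227
Solid-volume conservation: h(1−phi) = h₀(1−phi₀) ⇒ h = h₀·(1−phi₀)/(1−phi)
h = 0.127 × (1 − 0.52)/(1 − 0.1227) = 0.127 × 0.5471 = 0.0695 km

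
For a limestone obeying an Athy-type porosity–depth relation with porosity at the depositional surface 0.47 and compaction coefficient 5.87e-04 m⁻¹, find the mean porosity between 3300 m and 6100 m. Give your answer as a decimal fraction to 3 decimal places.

Working in km (1 km = 1000 m; β in km⁻¹ = β in m⁻¹ × 1000):
⟨phi⟩ = (1/(z₂−z₁)) ∫ phi₀ e^(−βz) dz = phi₀·(e^(−β·z₁) − e^(−β·z₂)) / (β·(z₂−z₁))
e^(−0.587×3.3) = 0.1441; e^(−0.587×6.1) = 0.0279
⟨phi⟩ = 0.47 × (0.1441 − 0.0279) / (0.587 × 2.8) = 0.47 × 0.0707 = 0.0332

0.033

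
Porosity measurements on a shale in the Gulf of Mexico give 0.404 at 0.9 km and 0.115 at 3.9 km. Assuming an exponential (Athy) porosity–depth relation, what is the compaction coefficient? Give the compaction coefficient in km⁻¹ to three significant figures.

0.419 km⁻¹

Athy: n(z) = n₀ e^(−kz) ⇒ n₁/n₂ = e^{k(z₂−z₁)} ⇒ k = ln(n₁/n₂)/(z₂−z₁)
k = ln(0.404/0.115) / (3.9 − 0.9) = ln(3.513) / 3 = 1.2565 / 3 = 0.4188 km⁻¹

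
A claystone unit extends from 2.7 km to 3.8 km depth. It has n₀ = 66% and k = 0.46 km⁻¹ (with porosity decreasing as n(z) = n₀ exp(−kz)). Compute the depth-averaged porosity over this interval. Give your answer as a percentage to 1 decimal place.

15.0%

⟨n⟩ = (1/(z₂−z₁)) ∫ n₀ e^(−kz) dz = n₀·(e^(−k·z₁) − e^(−k·z₂)) / (k·(z₂−z₁))
e^(−0.46×2.7) = 0.2888; e^(−0.46×3.8) = 0.1741
⟨n⟩ = 0.66 × (0.2888 − 0.1741) / (0.46 × 1.1) = 0.66 × 0.2266 = 0.1496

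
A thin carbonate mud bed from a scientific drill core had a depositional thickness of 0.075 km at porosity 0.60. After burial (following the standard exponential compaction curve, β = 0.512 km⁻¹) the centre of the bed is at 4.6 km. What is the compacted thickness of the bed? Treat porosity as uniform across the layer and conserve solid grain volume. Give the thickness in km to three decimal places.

Porosity at 4.6 km: phi = 0.6·exp(−0.512×4.6) = 0.0569
Solid-volume conservation: h(1−phi) = h₀(1−phi₀) ⇒ h = h₀·(1−phi₀)/(1−phi)
h = 0.075 × (1 − 0.6)/(1 − 0.0569) = 0.075 × 0.4241 = 0.0318 km

0.032 km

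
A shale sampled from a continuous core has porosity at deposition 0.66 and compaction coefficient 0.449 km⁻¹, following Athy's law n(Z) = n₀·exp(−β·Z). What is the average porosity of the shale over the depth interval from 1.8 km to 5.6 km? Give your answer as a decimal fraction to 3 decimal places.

⟨n⟩ = (1/(Z₂−Z₁)) ∫ n₀ e^(−βZ) dZ = n₀·(e^(−β·Z₁) − e^(−β·Z₂)) / (β·(Z₂−Z₁))
e^(−0.449×1.8) = 0.4457; e^(−0.449×5.6) = 0.0809
⟨n⟩ = 0.66 × (0.4457 − 0.0809) / (0.449 × 3.8) = 0.66 × 0.2138 = 0.1411

0.141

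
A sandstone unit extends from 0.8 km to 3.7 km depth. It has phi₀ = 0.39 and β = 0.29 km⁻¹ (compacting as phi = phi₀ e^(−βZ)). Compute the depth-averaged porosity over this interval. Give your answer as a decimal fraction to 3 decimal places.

0.209

⟨phi⟩ = (1/(Z₂−Z₁)) ∫ phi₀ e^(−βZ) dZ = phi₀·(e^(−β·Z₁) − e^(−β·Z₂)) / (β·(Z₂−Z₁))
e^(−0.29×0.8) = 0.7929; e^(−0.29×3.7) = 0.3420
⟨phi⟩ = 0.39 × (0.7929 − 0.3420) / (0.29 × 2.9) = 0.39 × 0.5362 = 0.2091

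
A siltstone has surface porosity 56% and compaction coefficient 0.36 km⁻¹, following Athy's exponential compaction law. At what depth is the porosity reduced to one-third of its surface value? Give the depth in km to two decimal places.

3.05 km

φ/φ₀ = 1/3 ⇒ exp(−β·d) = 1/3 ⇒ d = ln(3) / β
d = 1.0986 / 0.36 = 3.052 km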